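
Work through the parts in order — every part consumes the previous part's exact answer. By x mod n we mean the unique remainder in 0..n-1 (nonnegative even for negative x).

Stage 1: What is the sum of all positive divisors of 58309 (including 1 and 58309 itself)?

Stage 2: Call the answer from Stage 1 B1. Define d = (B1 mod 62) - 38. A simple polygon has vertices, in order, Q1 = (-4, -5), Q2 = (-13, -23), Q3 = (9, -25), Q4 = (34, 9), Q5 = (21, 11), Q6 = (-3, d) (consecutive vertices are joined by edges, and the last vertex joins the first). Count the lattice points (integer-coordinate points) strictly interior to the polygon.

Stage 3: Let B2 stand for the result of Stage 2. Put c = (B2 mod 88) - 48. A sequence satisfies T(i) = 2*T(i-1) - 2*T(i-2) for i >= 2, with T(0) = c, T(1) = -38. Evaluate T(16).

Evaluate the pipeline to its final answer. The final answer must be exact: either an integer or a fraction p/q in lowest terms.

768

Stage 1: 58309 is prime, so its only divisors are 1 and 58309; sigma = 1 + 58309 = 58310; answer 58310
Stage 2: B1 = 58310; d = -8; cross terms: (-4*-23 - -13*-5)=27, (-13*-25 - 9*-23)=532, (9*9 - 34*-25)=931, (34*11 - 21*9)=185, (21*-8 - -3*11)=-135, (-3*-5 - -4*-8)=-17; twice the area = |1523| = 1523; area = 1523/2; boundary points = 9 + 2 + 1 + 1 + 1 + 1 = 15; strictly interior points = area - boundary/2 + 1 = 755; answer 755
Stage 3: B2 = 755; c = 3; T(2) = 2*(-38) - 2*(3) = -82; iterating: T(2)=-82, T(3)=-88, T(4)=-12, T(5)=152, T(6)=328, T(7)=352, T(8)=48, T(9)=-608, T(10)=-1312, T(11)=-1408, T(12)=-192, T(13)=2432, T(14)=5248, T(15)=5632, T(16)=768; answer 768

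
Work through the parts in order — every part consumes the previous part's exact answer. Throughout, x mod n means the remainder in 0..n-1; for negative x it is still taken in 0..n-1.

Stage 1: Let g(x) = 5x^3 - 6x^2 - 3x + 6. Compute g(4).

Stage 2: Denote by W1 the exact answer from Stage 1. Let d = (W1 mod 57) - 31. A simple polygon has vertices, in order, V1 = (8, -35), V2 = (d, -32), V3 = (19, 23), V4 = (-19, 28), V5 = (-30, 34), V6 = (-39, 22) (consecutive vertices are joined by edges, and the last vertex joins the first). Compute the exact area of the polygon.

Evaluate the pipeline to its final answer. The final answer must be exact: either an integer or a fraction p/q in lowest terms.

2149

Stage 1: 5*(4)^3 - 6*(4)^2 - 3*(4)^1 + 6 = (320) + (-96) + (-12) + (6) = 218; answer 218
Stage 2: W1 = 218; d = 16; cross terms: (8*-32 - 16*-35)=304, (16*23 - 19*-32)=976, (19*28 - -19*23)=969, (-19*34 - -30*28)=194, (-30*22 - -39*34)=666, (-39*-35 - 8*22)=1189; twice the area = |4298| = 4298; area = 2149; answer 2149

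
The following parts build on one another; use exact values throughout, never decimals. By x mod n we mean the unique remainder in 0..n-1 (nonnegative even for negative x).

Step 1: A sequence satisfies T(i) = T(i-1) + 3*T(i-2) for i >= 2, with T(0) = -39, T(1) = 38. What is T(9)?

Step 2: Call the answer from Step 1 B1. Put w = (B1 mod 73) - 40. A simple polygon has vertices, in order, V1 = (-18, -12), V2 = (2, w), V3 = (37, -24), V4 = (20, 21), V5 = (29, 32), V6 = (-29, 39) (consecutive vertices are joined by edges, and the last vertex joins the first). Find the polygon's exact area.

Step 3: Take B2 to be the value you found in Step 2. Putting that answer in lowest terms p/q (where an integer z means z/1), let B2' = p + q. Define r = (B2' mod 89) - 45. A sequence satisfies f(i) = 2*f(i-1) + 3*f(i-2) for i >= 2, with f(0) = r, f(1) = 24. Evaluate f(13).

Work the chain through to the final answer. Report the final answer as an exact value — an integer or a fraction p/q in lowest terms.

Step 1: T(2) = 1*(38) + 3*(-39) = -79; iterating: T(2)=-79, T(3)=35, T(4)=-202, T(5)=-97, T(6)=-703, T(7)=-994, T(8)=-3103, T(9)=-6085; answer -6085
Step 2: B1 = -6085; w = 7; cross terms: (-18*7 - 2*-12)=-102, (2*-24 - 37*7)=-307, (37*21 - 20*-24)=1257, (20*32 - 29*21)=31, (29*39 - -29*32)=2059, (-29*-12 - -18*39)=1050; twice the area = |3988| = 3988; area = 1994; answer 1994
Step 3: B2 = 1994; threaded value p + q = 1995; r = -8; f(2) = 2*(24) + 3*(-8) = 24; iterating: f(2)=24, f(3)=120, f(4)=312, f(5)=984, f(6)=2904, f(7)=8760, f(8)=26232, f(9)=78744, f(10)=236184, f(11)=708600, f(12)=2125752, f(13)=6377304; answer 6377304

6377304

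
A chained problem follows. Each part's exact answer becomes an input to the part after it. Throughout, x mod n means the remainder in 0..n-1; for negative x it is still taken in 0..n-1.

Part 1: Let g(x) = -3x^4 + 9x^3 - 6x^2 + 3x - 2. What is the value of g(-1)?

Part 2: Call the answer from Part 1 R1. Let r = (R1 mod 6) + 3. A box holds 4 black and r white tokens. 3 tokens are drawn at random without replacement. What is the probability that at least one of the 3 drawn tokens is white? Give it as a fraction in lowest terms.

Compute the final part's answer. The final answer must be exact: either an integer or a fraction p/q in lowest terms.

Part 1: -3*(-1)^4 + 9*(-1)^3 - 6*(-1)^2 + 3*(-1)^1 - 2 = (-3) + (-9) + (-6) + (-3) + (-2) = -23; answer -23
Part 2: R1 = -23; r = 4; total draws C(8,3) = 56; complement C(4,3) = 4; favorable 56 - 4 = 52; P = 13/14; answer 13/14

13/14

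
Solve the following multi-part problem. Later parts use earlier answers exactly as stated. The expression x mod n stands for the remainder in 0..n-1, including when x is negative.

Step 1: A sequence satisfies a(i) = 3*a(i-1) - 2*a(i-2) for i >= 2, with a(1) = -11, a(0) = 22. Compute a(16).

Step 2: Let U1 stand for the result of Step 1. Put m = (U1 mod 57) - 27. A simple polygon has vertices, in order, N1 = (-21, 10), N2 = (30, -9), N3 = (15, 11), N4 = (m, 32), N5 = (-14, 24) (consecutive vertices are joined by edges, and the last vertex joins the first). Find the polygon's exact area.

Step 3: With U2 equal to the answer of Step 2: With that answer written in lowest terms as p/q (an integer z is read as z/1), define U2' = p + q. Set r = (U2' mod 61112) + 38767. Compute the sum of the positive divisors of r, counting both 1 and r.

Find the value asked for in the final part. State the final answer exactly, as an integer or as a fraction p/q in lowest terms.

Step 1: a(2) = 3*(-11) - 2*(22) = -77; iterating: a(2)=-77, a(3)=-209, a(4)=-473, a(5)=-1001, a(6)=-2057, a(7)=-4169, a(8)=-8393, a(9)=-16841, a(10)=-33737, a(11)=-67529, a(12)=-135113, a(13)=-270281, a(14)=-540617, a(15)=-1081289, a(16)=-2162633; answer -2162633
Step 2: U1 = -2162633; m = -23; cross terms: (-21*-9 - 30*10)=-111, (30*11 - 15*-9)=465, (15*32 - -23*11)=733, (-23*24 - -14*32)=-104, (-14*10 - -21*24)=364; twice the area = |1347| = 1347; area = 1347/2; answer 1347/2
Step 3: U2 = 1347/2; threaded value p + q = 1349; r = 40116; 40116 = 2^2 * 3 * 3343; sigma = (1 + 2 + 4) * (1 + 3) * (1 + 3343) = 7 * 4 * 3344 = 93632; answer 93632

93632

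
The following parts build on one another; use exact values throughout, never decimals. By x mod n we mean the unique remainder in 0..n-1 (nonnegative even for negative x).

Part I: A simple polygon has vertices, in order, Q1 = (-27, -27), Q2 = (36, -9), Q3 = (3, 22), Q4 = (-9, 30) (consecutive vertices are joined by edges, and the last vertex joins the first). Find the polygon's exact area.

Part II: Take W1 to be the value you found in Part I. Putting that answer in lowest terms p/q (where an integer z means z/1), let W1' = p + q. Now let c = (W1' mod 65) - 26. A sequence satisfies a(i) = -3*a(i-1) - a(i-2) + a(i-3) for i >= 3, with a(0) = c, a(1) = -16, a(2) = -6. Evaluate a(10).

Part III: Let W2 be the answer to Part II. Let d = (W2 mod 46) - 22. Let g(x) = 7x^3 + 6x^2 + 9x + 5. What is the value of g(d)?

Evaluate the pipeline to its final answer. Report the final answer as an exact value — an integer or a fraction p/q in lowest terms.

Part I: cross terms: (-27*-9 - 36*-27)=1215, (36*22 - 3*-9)=819, (3*30 - -9*22)=288, (-9*-27 - -27*30)=1053; twice the area = |3375| = 3375; area = 3375/2; answer 3375/2
Part II: W1 = 3375/2; threaded value p + q = 3377; c = 36; a(3) = -3*(-6) - 1*(-16) + 1*(36) = 70; iterating: a(3)=70, a(4)=-220, a(5)=584, a(6)=-1462, a(7)=3582, a(8)=-8700, a(9)=21056, a(10)=-50886; answer -50886
Part III: W2 = -50886; d = 14; 7*(14)^3 + 6*(14)^2 + 9*(14)^1 + 5 = (19208) + (1176) + (126) + (5) = 20515; answer 20515

20515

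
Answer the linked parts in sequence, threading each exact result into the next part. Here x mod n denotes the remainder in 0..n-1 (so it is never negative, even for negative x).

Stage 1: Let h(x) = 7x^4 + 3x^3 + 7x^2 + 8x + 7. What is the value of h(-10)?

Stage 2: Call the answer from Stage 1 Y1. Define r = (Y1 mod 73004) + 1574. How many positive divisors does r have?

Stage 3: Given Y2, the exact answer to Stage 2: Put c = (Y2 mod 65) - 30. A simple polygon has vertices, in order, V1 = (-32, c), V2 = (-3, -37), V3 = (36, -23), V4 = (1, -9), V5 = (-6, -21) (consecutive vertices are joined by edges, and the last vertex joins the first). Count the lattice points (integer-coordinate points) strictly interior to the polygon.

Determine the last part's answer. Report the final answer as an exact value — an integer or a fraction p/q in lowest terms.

785

Stage 1: 7*(-10)^4 + 3*(-10)^3 + 7*(-10)^2 + 8*(-10)^1 + 7 = (70000) + (-3000) + (700) + (-80) + (7) = 67627; answer 67627
Stage 2: Y1 = 67627; r = 69201; 69201 = 3^3 * 11 * 233; number of divisors = (3+1) * (1+1) * (1+1) = 16; answer 16
Stage 3: Y2 = 16; c = -14; cross terms: (-32*-37 - -3*-14)=1142, (-3*-23 - 36*-37)=1401, (36*-9 - 1*-23)=-301, (1*-21 - -6*-9)=-75, (-6*-14 - -32*-21)=-588; twice the area = |1579| = 1579; area = 1579/2; boundary points = 1 + 1 + 7 + 1 + 1 = 11; strictly interior points = area - boundary/2 + 1 = 785; answer 785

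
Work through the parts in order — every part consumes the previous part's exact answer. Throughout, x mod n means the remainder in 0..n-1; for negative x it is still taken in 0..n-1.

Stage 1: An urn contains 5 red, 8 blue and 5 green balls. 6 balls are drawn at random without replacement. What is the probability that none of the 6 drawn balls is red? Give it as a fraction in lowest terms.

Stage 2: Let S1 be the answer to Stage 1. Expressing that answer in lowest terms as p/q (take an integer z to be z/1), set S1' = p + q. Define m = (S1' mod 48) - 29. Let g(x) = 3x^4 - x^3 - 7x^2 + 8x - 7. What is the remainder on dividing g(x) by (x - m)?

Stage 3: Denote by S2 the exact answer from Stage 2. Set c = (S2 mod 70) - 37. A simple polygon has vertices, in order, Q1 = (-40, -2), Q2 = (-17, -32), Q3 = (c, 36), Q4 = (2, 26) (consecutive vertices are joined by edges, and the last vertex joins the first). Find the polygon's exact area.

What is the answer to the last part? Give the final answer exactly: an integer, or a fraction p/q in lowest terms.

1698

Stage 1: total draws C(18,6) = 18564; favorable C(13,6) = 1716; P = 11/119; answer 11/119
Stage 2: S1 = 11/119; threaded value p + q = 130; m = 5; remainder = value at the root: 3*(5)^4 - 1*(5)^3 - 7*(5)^2 + 8*(5)^1 - 7 = (1875) + (-125) + (-175) + (40) + (-7) = 1608; answer 1608
Stage 3: S2 = 1608; c = 31; cross terms: (-40*-32 - -17*-2)=1246, (-17*36 - 31*-32)=380, (31*26 - 2*36)=734, (2*-2 - -40*26)=1036; twice the area = |3396| = 3396; area = 1698; answer 1698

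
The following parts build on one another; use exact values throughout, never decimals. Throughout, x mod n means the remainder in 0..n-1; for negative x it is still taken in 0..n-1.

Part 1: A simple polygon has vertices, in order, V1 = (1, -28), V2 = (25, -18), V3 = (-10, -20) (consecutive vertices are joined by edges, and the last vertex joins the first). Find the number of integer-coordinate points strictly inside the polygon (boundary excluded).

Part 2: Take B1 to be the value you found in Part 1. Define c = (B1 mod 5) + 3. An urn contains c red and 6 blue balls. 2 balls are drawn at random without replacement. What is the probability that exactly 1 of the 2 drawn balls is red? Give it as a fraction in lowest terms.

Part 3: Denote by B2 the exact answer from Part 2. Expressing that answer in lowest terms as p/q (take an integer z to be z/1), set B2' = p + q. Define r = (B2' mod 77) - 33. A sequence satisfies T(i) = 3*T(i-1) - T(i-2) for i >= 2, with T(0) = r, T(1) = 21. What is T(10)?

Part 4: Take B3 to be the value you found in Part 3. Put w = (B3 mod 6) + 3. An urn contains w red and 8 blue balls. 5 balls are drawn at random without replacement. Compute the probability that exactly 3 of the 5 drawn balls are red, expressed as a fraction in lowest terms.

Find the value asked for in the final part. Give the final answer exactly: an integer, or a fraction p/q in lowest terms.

Part 1: cross terms: (1*-18 - 25*-28)=682, (25*-20 - -10*-18)=-680, (-10*-28 - 1*-20)=300; twice the area = |302| = 302; area = 151; boundary points = 2 + 1 + 1 = 4; strictly interior points = area - boundary/2 + 1 = 150; answer 150
Part 2: B1 = 150; c = 3; total draws C(9,2) = 36; favorable C(3,1)*C(6,1) = 18; P = 1/2; answer 1/2
Part 3: B2 = 1/2; threaded value p + q = 3; r = -30; T(2) = 3*(21) - 1*(-30) = 93; iterating: T(2)=93, T(3)=258, T(4)=681, T(5)=1785, T(6)=4674, T(7)=12237, T(8)=32037, T(9)=83874, T(10)=219585; answer 219585
Part 4: B3 = 219585; w = 6; total draws C(14,5) = 2002; favorable C(6,3)*C(8,2) = 560; P = 40/143; answer 40/143

40/143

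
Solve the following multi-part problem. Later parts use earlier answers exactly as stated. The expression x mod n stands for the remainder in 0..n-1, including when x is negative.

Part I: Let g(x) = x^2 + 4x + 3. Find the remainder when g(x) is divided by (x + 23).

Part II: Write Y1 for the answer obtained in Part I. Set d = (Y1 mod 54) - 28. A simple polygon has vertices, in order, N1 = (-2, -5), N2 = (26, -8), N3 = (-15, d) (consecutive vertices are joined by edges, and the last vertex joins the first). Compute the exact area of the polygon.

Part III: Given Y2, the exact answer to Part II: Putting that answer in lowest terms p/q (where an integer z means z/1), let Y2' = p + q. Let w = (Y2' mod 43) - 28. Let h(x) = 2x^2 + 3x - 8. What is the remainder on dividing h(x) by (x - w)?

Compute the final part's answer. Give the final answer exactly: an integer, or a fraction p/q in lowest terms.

19

Part I: remainder = value at the root: 1*(-23)^2 + 4*(-23)^1 + 3 = (529) + (-92) + (3) = 440; answer 440
Part II: Y1 = 440; d = -20; cross terms: (-2*-8 - 26*-5)=146, (26*-20 - -15*-8)=-640, (-15*-5 - -2*-20)=35; twice the area = |-459| = 459; area = 459/2; answer 459/2
Part III: Y2 = 459/2; threaded value p + q = 461; w = 3; remainder = value at the root: 2*(3)^2 + 3*(3)^1 - 8 = (18) + (9) + (-8) = 19; answer 19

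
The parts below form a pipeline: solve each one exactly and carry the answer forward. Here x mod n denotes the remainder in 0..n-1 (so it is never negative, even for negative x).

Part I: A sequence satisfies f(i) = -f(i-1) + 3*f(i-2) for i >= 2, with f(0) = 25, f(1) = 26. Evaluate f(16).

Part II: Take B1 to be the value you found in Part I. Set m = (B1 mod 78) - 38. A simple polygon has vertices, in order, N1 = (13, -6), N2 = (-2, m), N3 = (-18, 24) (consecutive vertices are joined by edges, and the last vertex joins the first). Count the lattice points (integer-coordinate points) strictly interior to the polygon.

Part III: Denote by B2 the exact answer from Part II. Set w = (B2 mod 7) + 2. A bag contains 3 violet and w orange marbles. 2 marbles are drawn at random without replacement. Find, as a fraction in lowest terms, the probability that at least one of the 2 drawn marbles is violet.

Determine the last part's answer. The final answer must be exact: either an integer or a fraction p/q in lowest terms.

9/14

Part I: f(2) = -1*(26) + 3*(25) = 49; iterating: f(2)=49, f(3)=29, f(4)=118, f(5)=-31, f(6)=385, f(7)=-478, f(8)=1633, f(9)=-3067, f(10)=7966, f(11)=-17167, f(12)=41065, f(13)=-92566, f(14)=215761, f(15)=-493459, f(16)=1140742; answer 1140742
Part II: B1 = 1140742; m = 32; cross terms: (13*32 - -2*-6)=404, (-2*24 - -18*32)=528, (-18*-6 - 13*24)=-204; twice the area = |728| = 728; area = 364; boundary points = 1 + 8 + 1 = 10; strictly interior points = area - boundary/2 + 1 = 360; answer 360
Part III: B2 = 360; w = 5; total draws C(8,2) = 28; complement C(5,2) = 10; favorable 28 - 10 = 18; P = 9/14; answer 9/14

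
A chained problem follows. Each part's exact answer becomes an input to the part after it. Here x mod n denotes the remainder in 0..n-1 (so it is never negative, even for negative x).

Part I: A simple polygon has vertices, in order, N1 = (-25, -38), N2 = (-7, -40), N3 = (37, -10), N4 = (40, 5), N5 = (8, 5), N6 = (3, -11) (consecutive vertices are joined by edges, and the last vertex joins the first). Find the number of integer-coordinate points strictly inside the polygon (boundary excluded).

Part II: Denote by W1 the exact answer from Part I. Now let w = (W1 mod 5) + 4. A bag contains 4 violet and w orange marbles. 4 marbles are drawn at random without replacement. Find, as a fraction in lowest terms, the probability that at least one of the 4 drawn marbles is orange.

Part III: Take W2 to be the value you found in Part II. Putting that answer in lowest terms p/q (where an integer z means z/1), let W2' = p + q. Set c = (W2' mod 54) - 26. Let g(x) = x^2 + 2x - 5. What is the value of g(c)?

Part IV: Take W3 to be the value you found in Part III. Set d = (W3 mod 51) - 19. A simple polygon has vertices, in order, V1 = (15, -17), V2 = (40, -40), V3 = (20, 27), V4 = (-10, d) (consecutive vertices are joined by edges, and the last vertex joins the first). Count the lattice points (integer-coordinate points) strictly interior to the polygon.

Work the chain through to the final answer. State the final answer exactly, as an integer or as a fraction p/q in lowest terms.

1166

Part I: cross terms: (-25*-40 - -7*-38)=734, (-7*-10 - 37*-40)=1550, (37*5 - 40*-10)=585, (40*5 - 8*5)=160, (8*-11 - 3*5)=-103, (3*-38 - -25*-11)=-389; twice the area = |2537| = 2537; area = 2537/2; boundary points = 2 + 2 + 3 + 32 + 1 + 1 = 41; strictly interior points = area - boundary/2 + 1 = 1249; answer 1249
Part II: W1 = 1249; w = 8; total draws C(12,4) = 495; complement C(4,4) = 1; favorable 495 - 1 = 494; P = 494/495; answer 494/495
Part III: W2 = 494/495; threaded value p + q = 989; c = -9; 1*(-9)^2 + 2*(-9)^1 - 5 = (81) + (-18) + (-5) = 58; answer 58
Part IV: W3 = 58; d = -12; cross terms: (15*-40 - 40*-17)=80, (40*27 - 20*-40)=1880, (20*-12 - -10*27)=30, (-10*-17 - 15*-12)=350; twice the area = |2340| = 2340; area = 1170; boundary points = 1 + 1 + 3 + 5 = 10; strictly interior points = area - boundary/2 + 1 = 1166; answer 1166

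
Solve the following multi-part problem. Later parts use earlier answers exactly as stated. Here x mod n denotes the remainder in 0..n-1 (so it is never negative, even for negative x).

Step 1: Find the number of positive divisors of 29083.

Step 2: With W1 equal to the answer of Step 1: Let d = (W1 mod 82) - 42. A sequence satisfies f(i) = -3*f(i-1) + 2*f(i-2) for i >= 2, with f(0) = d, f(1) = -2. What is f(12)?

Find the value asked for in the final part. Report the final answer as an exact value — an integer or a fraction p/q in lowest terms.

Step 1: 29083 = 127 * 229; number of divisors = (1+1) * (1+1) = 4; answer 4
Step 2: W1 = 4; d = -38; f(2) = -3*(-2) + 2*(-38) = -70; iterating: f(2)=-70, f(3)=206, f(4)=-758, f(5)=2686, f(6)=-9574, f(7)=34094, f(8)=-121430, f(9)=432478, f(10)=-1540294, f(11)=5485838, f(12)=-19538102; answer -19538102

-19538102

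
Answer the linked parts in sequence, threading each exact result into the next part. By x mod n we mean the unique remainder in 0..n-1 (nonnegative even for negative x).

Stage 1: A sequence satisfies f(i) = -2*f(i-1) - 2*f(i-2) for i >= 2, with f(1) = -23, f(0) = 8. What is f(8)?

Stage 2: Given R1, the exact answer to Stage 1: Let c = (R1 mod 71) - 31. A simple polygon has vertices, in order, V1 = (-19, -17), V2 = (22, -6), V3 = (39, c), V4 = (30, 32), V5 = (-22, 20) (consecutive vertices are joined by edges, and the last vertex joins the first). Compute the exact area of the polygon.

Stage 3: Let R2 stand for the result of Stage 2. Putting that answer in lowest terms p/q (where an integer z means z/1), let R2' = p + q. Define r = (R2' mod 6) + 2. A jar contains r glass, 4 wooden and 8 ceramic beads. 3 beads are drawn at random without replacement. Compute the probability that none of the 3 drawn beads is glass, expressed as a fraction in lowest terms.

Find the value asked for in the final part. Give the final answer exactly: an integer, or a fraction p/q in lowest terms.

Stage 1: f(2) = -2*(-23) - 2*(8) = 30; iterating: f(2)=30, f(3)=-14, f(4)=-32, f(5)=92, f(6)=-120, f(7)=56, f(8)=128; answer 128
Stage 2: R1 = 128; c = 26; cross terms: (-19*-6 - 22*-17)=488, (22*26 - 39*-6)=806, (39*32 - 30*26)=468, (30*20 - -22*32)=1304, (-22*-17 - -19*20)=754; twice the area = |3820| = 3820; area = 1910; answer 1910
Stage 3: R2 = 1910; threaded value p + q = 1911; r = 5; total draws C(17,3) = 680; favorable C(12,3) = 220; P = 11/34; answer 11/34

11/34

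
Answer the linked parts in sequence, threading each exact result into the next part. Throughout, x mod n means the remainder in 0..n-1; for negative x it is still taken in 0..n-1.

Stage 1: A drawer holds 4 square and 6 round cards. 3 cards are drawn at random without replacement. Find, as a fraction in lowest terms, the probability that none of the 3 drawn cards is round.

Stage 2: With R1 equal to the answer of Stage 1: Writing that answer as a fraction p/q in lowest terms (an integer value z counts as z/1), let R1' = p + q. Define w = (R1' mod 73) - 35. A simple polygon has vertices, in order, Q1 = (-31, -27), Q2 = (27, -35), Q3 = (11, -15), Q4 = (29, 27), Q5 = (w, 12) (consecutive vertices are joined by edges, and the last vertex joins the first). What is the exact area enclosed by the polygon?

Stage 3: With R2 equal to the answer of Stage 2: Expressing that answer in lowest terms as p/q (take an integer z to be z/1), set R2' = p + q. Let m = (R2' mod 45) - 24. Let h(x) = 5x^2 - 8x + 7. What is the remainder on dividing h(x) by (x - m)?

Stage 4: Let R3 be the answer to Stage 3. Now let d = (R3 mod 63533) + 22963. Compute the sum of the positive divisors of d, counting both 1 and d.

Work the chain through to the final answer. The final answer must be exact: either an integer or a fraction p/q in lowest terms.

Stage 1: total draws C(10,3) = 120; favorable C(4,3) = 4; P = 1/30; answer 1/30
Stage 2: R1 = 1/30; threaded value p + q = 31; w = -4; cross terms: (-31*-35 - 27*-27)=1814, (27*-15 - 11*-35)=-20, (11*27 - 29*-15)=732, (29*12 - -4*27)=456, (-4*-27 - -31*12)=480; twice the area = |3462| = 3462; area = 1731; answer 1731
Stage 3: R2 = 1731; threaded value p + q = 1732; m = -2; remainder = value at the root: 5*(-2)^2 - 8*(-2)^1 + 7 = (20) + (16) + (7) = 43; answer 43
Stage 4: R3 = 43; d = 23006; 23006 = 2 * 11503; sigma = (1 + 2) * (1 + 11503) = 3 * 11504 = 34512; answer 34512

34512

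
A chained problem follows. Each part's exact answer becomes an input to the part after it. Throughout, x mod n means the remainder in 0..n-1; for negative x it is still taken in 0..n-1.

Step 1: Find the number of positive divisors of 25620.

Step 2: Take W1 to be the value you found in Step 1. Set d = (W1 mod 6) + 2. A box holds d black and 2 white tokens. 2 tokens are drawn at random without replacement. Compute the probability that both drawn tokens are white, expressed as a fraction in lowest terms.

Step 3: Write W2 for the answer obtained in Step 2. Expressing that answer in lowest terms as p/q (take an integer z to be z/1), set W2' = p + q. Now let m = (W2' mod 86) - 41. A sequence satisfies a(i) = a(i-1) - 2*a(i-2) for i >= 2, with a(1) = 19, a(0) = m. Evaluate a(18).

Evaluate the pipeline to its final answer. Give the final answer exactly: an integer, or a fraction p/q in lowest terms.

Step 1: 25620 = 2^2 * 3 * 5 * 7 * 61; number of divisors = (2+1) * (1+1) * (1+1) * (1+1) * (1+1) = 48; answer 48
Step 2: W1 = 48; d = 2; total draws C(4,2) = 6; favorable C(2,2) = 1; P = 1/6; answer 1/6
Step 3: W2 = 1/6; threaded value p + q = 7; m = -34; a(2) = 1*(19) - 2*(-34) = 87; iterating: a(2)=87, a(3)=49, a(4)=-125, a(5)=-223, a(6)=27, a(7)=473, a(8)=419, a(9)=-527, a(10)=-1365, a(11)=-311, a(12)=2419, a(13)=3041, a(14)=-1797, a(15)=-7879, a(16)=-4285, a(17)=11473, a(18)=20043; answer 20043

20043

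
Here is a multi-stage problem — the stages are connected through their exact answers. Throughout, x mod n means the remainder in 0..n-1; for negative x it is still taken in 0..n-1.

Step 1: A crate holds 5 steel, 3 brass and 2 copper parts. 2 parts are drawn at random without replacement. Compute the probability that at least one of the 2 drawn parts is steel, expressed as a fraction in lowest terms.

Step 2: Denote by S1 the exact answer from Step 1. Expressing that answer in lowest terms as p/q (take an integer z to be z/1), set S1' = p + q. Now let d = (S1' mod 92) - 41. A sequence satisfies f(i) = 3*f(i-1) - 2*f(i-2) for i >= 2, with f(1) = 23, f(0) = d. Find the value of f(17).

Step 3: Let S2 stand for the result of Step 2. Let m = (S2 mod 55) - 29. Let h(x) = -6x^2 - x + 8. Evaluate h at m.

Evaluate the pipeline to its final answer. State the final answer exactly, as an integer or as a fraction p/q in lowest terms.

-1182

Step 1: total draws C(10,2) = 45; complement C(5,2) = 10; favorable 45 - 10 = 35; P = 7/9; answer 7/9
Step 2: S1 = 7/9; threaded value p + q = 16; d = -25; f(2) = 3*(23) - 2*(-25) = 119; iterating: f(2)=119, f(3)=311, f(4)=695, f(5)=1463, f(6)=2999, f(7)=6071, f(8)=12215, f(9)=24503, f(10)=49079, f(11)=98231, f(12)=196535, f(13)=393143, f(14)=786359, f(15)=1572791, f(16)=3145655, f(17)=6291383; answer 6291383
Step 3: S2 = 6291383; m = 14; -6*(14)^2 - 1*(14)^1 + 8 = (-1176) + (-14) + (8) = -1182; answer -1182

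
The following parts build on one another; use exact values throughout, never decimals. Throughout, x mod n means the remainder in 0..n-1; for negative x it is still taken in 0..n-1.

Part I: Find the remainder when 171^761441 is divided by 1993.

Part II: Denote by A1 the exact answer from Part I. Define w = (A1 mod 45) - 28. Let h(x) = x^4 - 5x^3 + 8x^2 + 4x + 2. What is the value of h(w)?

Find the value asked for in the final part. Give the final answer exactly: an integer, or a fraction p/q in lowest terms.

1108

Part I: squarings mod 1993: 171^1=171, 171^2=1339, 171^4=1214, 171^8=969, 171^16=258, 171^32=795, 171^64=244, 171^128=1739, 171^256=740, 171^512=1518, 171^1024=416, 171^2048=1658, 171^4096=617, 171^8192=26, 171^16384=676, 171^32768=579, 171^65536=417, 171^131072=498, 171^262144=872, 171^524288=1051; 171^761441 = 171^1 * 171^32 * 171^64 * 171^512 * 171^1024 * 171^2048 * 171^4096 * 171^32768 * 171^65536 * 171^131072 * 171^524288 = 1655 (mod 1993); answer 1655
Part II: A1 = 1655; w = 7; 1*(7)^4 - 5*(7)^3 + 8*(7)^2 + 4*(7)^1 + 2 = (2401) + (-1715) + (392) + (28) + (2) = 1108; answer 1108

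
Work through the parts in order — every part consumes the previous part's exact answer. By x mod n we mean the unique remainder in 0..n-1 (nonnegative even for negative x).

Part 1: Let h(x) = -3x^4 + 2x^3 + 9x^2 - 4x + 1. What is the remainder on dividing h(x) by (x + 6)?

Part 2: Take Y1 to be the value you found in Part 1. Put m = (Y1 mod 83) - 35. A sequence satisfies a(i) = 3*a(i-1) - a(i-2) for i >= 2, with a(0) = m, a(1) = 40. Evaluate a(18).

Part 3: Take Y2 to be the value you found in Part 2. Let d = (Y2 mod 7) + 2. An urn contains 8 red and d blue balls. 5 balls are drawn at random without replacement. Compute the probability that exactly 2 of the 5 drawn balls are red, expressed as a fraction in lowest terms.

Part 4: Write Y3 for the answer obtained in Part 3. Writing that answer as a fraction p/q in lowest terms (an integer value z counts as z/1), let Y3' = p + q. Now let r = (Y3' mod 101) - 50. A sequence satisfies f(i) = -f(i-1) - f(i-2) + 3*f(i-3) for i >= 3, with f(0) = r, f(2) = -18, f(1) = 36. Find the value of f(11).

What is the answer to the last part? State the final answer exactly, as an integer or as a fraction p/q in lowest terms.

-10260

Part 1: remainder = value at the root: -3*(-6)^4 + 2*(-6)^3 + 9*(-6)^2 - 4*(-6)^1 + 1 = (-3888) + (-432) + (324) + (24) + (1) = -3971; answer -3971
Part 2: Y1 = -3971; m = -22; a(2) = 3*(40) - 1*(-22) = 142; iterating: a(2)=142, a(3)=386, a(4)=1016, a(5)=2662, a(6)=6970, a(7)=18248, a(8)=47774, a(9)=125074, a(10)=327448, a(11)=857270, a(12)=2244362, a(13)=5875816, a(14)=15383086, a(15)=40273442, a(16)=105437240, a(17)=276038278, a(18)=722677594; answer 722677594
Part 3: Y2 = 722677594; d = 4; total draws C(12,5) = 792; favorable C(8,2)*C(4,3) = 112; P = 14/99; answer 14/99
Part 4: Y3 = 14/99; threaded value p + q = 113; r = -38; f(3) = -1*(-18) - 1*(36) + 3*(-38) = -132; iterating: f(3)=-132, f(4)=258, f(5)=-180, f(6)=-474, f(7)=1428, f(8)=-1494, f(9)=-1356, f(10)=7134, f(11)=-10260; answer -10260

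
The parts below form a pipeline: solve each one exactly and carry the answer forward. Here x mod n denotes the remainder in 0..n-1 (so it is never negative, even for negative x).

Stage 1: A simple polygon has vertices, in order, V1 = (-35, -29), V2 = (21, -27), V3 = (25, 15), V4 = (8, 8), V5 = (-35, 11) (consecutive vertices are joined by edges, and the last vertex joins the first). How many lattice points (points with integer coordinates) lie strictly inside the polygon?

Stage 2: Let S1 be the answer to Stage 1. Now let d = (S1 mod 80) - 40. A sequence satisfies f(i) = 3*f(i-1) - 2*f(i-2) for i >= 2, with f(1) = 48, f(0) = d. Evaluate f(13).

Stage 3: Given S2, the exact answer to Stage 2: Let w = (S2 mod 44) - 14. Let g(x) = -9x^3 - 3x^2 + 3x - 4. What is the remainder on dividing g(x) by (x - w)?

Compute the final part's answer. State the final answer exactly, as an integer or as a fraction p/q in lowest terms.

Stage 1: cross terms: (-35*-27 - 21*-29)=1554, (21*15 - 25*-27)=990, (25*8 - 8*15)=80, (8*11 - -35*8)=368, (-35*-29 - -35*11)=1400; twice the area = |4392| = 4392; area = 2196; boundary points = 2 + 2 + 1 + 1 + 40 = 46; strictly interior points = area - boundary/2 + 1 = 2174; answer 2174
Stage 2: S1 = 2174; d = -26; f(2) = 3*(48) - 2*(-26) = 196; iterating: f(2)=196, f(3)=492, f(4)=1084, f(5)=2268, f(6)=4636, f(7)=9372, f(8)=18844, f(9)=37788, f(10)=75676, f(11)=151452, f(12)=303004, f(13)=606108; answer 606108
Stage 3: S2 = 606108; w = -6; remainder = value at the root: -9*(-6)^3 - 3*(-6)^2 + 3*(-6)^1 - 4 = (1944) + (-108) + (-18) + (-4) = 1814; answer 1814

1814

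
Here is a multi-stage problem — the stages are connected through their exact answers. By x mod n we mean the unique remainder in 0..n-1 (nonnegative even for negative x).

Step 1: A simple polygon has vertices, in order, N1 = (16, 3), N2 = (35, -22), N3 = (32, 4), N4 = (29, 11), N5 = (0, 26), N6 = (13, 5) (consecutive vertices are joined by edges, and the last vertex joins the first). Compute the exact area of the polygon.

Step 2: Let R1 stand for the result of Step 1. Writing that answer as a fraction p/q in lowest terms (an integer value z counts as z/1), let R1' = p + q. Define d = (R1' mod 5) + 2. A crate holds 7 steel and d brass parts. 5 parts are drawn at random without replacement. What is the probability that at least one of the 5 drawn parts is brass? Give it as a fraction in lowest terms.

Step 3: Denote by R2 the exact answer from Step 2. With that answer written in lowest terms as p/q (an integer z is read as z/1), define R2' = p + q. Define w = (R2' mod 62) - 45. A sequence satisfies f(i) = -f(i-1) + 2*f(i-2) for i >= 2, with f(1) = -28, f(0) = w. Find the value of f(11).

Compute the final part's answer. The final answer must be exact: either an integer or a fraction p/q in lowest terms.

4064

Step 1: cross terms: (16*-22 - 35*3)=-457, (35*4 - 32*-22)=844, (32*11 - 29*4)=236, (29*26 - 0*11)=754, (0*5 - 13*26)=-338, (13*3 - 16*5)=-41; twice the area = |998| = 998; area = 499; answer 499
Step 2: R1 = 499; threaded value p + q = 500; d = 2; total draws C(9,5) = 126; complement C(7,5) = 21; favorable 126 - 21 = 105; P = 5/6; answer 5/6
Step 3: R2 = 5/6; threaded value p + q = 11; w = -34; f(2) = -1*(-28) + 2*(-34) = -40; iterating: f(2)=-40, f(3)=-16, f(4)=-64, f(5)=32, f(6)=-160, f(7)=224, f(8)=-544, f(9)=992, f(10)=-2080, f(11)=4064; answer 4064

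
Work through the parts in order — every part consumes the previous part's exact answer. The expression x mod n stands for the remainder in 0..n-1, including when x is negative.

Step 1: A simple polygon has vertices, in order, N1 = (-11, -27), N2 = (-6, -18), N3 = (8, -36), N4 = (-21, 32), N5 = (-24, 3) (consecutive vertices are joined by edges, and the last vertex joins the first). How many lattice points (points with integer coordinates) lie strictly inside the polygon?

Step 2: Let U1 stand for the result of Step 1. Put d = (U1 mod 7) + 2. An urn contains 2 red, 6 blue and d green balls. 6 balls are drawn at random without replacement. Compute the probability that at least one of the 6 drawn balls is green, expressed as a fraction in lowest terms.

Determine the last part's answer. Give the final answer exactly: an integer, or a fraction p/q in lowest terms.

32/33

Step 1: cross terms: (-11*-18 - -6*-27)=36, (-6*-36 - 8*-18)=360, (8*32 - -21*-36)=-500, (-21*3 - -24*32)=705, (-24*-27 - -11*3)=681; twice the area = |1282| = 1282; area = 641; boundary points = 1 + 2 + 1 + 1 + 1 = 6; strictly interior points = area - boundary/2 + 1 = 639; answer 639
Step 2: U1 = 639; d = 4; total draws C(12,6) = 924; complement C(8,6) = 28; favorable 924 - 28 = 896; P = 32/33; answer 32/33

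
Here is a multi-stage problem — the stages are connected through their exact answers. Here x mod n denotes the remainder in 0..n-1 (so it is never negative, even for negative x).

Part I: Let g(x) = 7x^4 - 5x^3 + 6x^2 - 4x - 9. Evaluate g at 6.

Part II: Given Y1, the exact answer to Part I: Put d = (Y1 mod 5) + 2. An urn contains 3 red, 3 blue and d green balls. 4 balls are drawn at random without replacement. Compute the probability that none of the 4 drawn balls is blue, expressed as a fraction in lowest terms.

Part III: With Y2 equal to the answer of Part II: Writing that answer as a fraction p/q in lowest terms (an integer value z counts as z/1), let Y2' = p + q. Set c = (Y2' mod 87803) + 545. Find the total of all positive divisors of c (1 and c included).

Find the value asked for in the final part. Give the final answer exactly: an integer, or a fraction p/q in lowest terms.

1488

Part I: 7*(6)^4 - 5*(6)^3 + 6*(6)^2 - 4*(6)^1 - 9 = (9072) + (-1080) + (216) + (-24) + (-9) = 8175; answer 8175
Part II: Y1 = 8175; d = 2; total draws C(8,4) = 70; favorable C(5,4) = 5; P = 1/14; answer 1/14
Part III: Y2 = 1/14; threaded value p + q = 15; c = 560; 560 = 2^4 * 5 * 7; sigma = (1 + 2 + 4 + 8 + 16) * (1 + 5) * (1 + 7) = 31 * 6 * 8 = 1488; answer 1488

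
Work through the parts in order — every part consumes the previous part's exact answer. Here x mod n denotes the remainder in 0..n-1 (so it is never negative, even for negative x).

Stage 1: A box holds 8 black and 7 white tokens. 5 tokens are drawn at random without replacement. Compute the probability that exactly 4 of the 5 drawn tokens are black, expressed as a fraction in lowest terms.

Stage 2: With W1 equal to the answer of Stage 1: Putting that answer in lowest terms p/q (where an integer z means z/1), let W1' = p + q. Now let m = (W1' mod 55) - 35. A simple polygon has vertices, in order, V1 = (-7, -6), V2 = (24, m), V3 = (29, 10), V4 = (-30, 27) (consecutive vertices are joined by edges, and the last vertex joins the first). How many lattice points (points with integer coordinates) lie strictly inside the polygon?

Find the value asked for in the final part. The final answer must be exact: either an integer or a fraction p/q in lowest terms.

1475

Stage 1: total draws C(15,5) = 3003; favorable C(8,4)*C(7,1) = 490; P = 70/429; answer 70/429
Stage 2: W1 = 70/429; threaded value p + q = 499; m = -31; cross terms: (-7*-31 - 24*-6)=361, (24*10 - 29*-31)=1139, (29*27 - -30*10)=1083, (-30*-6 - -7*27)=369; twice the area = |2952| = 2952; area = 1476; boundary points = 1 + 1 + 1 + 1 = 4; strictly interior points = area - boundary/2 + 1 = 1475; answer 1475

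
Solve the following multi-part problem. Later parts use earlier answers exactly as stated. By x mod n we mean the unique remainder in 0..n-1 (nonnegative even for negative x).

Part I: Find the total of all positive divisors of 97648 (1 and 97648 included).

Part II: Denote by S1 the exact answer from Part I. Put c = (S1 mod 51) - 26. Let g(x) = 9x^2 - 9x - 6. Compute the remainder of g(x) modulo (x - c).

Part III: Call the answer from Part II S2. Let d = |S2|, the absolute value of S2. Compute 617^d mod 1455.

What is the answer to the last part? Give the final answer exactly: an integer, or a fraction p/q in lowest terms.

Part I: 97648 = 2^4 * 17 * 359; sigma = (1 + 2 + 4 + 8 + 16) * (1 + 17) * (1 + 359) = 31 * 18 * 360 = 200880; answer 200880
Part II: S1 = 200880; c = 16; remainder = value at the root: 9*(16)^2 - 9*(16)^1 - 6 = (2304) + (-144) + (-6) = 2154; answer 2154
Part III: S2 = 2154; d = 2154; squarings mod 1455: 617^1=617, 617^2=934, 617^4=811, 617^8=61, 617^16=811, 617^32=61, 617^64=811, 617^128=61, 617^256=811, 617^512=61, 617^1024=811, 617^2048=61; 617^2154 = 617^2 * 617^8 * 617^32 * 617^64 * 617^2048 = 874 (mod 1455); answer 874

874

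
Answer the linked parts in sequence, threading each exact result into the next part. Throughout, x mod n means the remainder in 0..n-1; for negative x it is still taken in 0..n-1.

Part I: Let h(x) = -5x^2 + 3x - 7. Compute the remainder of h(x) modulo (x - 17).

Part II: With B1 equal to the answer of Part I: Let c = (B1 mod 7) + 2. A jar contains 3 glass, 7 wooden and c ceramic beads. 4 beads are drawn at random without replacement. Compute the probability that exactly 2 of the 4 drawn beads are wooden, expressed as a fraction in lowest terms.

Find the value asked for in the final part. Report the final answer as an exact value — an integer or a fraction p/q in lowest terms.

77/204

Part I: remainder = value at the root: -5*(17)^2 + 3*(17)^1 - 7 = (-1445) + (51) + (-7) = -1401; answer -1401
Part II: B1 = -1401; c = 8; total draws C(18,4) = 3060; favorable C(7,2)*C(11,2) = 1155; P = 77/204; answer 77/204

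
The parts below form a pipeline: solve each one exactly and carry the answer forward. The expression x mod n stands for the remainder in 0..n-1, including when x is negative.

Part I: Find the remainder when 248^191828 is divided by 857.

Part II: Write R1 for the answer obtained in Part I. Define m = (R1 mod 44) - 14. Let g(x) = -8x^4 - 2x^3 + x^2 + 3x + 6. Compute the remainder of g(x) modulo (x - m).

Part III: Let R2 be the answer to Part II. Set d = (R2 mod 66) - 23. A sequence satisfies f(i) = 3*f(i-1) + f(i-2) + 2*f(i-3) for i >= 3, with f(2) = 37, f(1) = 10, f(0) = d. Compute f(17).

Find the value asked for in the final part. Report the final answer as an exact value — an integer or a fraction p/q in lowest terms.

4290960195

Part I: squarings mod 857: 248^1=248, 248^2=657, 248^4=578, 248^8=711, 248^16=748, 248^32=740, 248^64=834, 248^128=529, 248^256=459, 248^512=716, 248^1024=170, 248^2048=619, 248^4096=82, 248^8192=725, 248^16384=284, 248^32768=98, 248^65536=177, 248^131072=477; 248^191828 = 248^4 * 248^16 * 248^64 * 248^256 * 248^1024 * 248^2048 * 248^8192 * 248^16384 * 248^32768 * 248^131072 = 716 (mod 857); answer 716
Part II: R1 = 716; m = -2; remainder = value at the root: -8*(-2)^4 - 2*(-2)^3 + 1*(-2)^2 + 3*(-2)^1 + 6 = (-128) + (16) + (4) + (-6) + (6) = -108; answer -108
Part III: R2 = -108; d = 1; f(3) = 3*(37) + 1*(10) + 2*(1) = 123; iterating: f(3)=123, f(4)=426, f(5)=1475, f(6)=5097, f(7)=17618, f(8)=60901, f(9)=210515, f(10)=727682, f(11)=2515363, f(12)=8694801, f(13)=30055130, f(14)=103890917, f(15)=359117483, f(16)=1241353626, f(17)=4290960195; answer 4290960195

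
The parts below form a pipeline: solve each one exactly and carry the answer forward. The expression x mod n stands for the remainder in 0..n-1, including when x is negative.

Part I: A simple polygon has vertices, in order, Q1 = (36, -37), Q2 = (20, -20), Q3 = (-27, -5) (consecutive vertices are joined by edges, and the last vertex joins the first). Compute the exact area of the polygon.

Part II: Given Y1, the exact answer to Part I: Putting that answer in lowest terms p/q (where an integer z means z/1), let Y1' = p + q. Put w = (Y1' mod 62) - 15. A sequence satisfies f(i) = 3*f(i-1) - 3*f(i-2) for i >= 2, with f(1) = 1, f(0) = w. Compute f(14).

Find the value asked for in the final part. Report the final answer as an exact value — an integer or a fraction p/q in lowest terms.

28431

Part I: cross terms: (36*-20 - 20*-37)=20, (20*-5 - -27*-20)=-640, (-27*-37 - 36*-5)=1179; twice the area = |559| = 559; area = 559/2; answer 559/2
Part II: Y1 = 559/2; threaded value p + q = 561; w = -12; f(2) = 3*(1) - 3*(-12) = 39; iterating: f(2)=39, f(3)=114, f(4)=225, f(5)=333, f(6)=324, f(7)=-27, f(8)=-1053, f(9)=-3078, f(10)=-6075, f(11)=-8991, f(12)=-8748, f(13)=729, f(14)=28431; answer 28431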